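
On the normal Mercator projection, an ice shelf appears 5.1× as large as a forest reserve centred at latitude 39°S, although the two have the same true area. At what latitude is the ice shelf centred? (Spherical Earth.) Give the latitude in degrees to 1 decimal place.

On Mercator, (apparent₁)/(apparent₂) = sec²φ₁ / sec²φ₂ when true areas are equal.
cos²φ₂ / cos²φ₁ = 5.1  ⇒  cos φ₁ = cos 39° / √5.1 = 0.7771/2.258 = 0.3441.
φ₁ = arccos(0.3441) ≈ 69.9°.

69.9°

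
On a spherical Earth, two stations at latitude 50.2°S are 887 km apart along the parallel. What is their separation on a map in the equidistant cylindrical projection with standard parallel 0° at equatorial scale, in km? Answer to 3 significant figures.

1390 km

In the plate carrée (x = Rλ, y = Rφ), meridians are true-scale (h = 1) and parallels are stretched by k = sec φ.
Along the parallel, k = sec 50.2° = 1/0.6401 = 1.562.
Map distance = 887 × 1.562 ≈ 1390 km.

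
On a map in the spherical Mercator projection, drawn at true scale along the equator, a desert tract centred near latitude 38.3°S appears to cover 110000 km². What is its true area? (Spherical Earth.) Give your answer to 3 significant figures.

67700 km²

The Mercator projection is conformal; its linear scale factor is the same in every direction and equals sec φ = 1/cos φ.
Areal scale = k² = sec²φ = 1/cos²(38.3°) = 1/0.7848² = 1.624.
True area = apparent / (areal scale) = 110000 / 1.624 ≈ 67700 km².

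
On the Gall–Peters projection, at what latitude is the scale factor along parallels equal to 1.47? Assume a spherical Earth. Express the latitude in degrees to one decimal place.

Gall–Peters is a cylindrical equal-area projection with standard parallels at ±45°. Cylindrical equal-area (φ₀ = 45°): h = cos φ / cos 45° along meridians, k = cos 45° / cos φ along parallels; h·k = 1.
k = cos φ₀ / cos φ = 1.47  ⇒  cos φ = cos 45° / 1.47 = 0.4810.
φ = arccos(0.4810) ≈ 61.2°.

61.2°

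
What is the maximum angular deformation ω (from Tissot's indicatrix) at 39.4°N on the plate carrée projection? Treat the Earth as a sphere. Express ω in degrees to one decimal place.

14.7°

In the plate carrée (x = Rλ, y = Rφ), meridians are true-scale (h = 1) and parallels are stretched by k = sec φ.
At 39.4°: h = 1.000, k = 1.294; principal scales a = 1.294, b = 1.000.
sin(ω/2) = (a − b)/(a + b) = 0.2941/2.294 = 0.1282, so ω = 2 arcsin(0.1282) ≈ 14.7°.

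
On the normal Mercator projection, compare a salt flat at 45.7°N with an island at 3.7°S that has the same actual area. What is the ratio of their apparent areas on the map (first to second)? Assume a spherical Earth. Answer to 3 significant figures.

2.04

On Mercator, area is exaggerated by sec²φ = 1/cos²φ.
At 45.7°: sec²(45.7°) = 1/0.6984² = 2.050.
At 3.7°: sec²(3.7°) = 1/0.9979² = 1.004.
Ratio = 2.050/1.004 = cos²(3.7°)/cos²(45.7°) ≈ 2.04.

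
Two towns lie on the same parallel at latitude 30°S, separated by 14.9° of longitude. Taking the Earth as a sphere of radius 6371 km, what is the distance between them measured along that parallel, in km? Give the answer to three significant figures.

Arc length along a parallel = R cos φ · Δλ (with Δλ in radians).
= 6371 × cos 30° × (14.9° × π/180) = 6371 × 0.8660 × 0.2601 ≈ 1430 km.

1430 km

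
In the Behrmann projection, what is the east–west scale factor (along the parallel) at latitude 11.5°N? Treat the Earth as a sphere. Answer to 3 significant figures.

0.884

Behrmann is a cylindrical equal-area projection with standard parallels at ±30°. Cylindrical equal-area (φ₀ = 30°): h = cos φ / cos 30° along meridians, k = cos 30° / cos φ along parallels; h·k = 1.
k = cos 30° / cos 11.5° = 0.8660/0.9799 = 0.8838.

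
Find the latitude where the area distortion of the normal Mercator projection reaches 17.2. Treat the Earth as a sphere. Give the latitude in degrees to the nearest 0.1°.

76.0°

Mercator areal scale is sec²φ.
sec²φ = 17.2  ⇒  cos²φ = 0.05814  ⇒  cos φ = 0.2411.
φ = arccos(0.2411) ≈ 76.0°.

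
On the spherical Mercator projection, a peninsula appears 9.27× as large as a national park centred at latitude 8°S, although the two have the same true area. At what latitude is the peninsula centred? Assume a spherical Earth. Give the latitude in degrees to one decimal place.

For equal true areas on Mercator, apparent areas scale as sec²φ, so the ratio is cos²φ₂ / cos²φ₁.
cos²φ₂ / cos²φ₁ = 9.27  ⇒  cos φ₁ = cos 8° / √9.27 = 0.9903/3.045 = 0.3252.
φ₁ = arccos(0.3252) ≈ 71.0°.

71.0°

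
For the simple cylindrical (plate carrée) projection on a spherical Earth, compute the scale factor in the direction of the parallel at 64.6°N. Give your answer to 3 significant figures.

For the equirectangular projection with φ₀ = 0 (plate carrée), h = 1 along meridians and k = sec φ along parallels.
k = 1/cos 64.6° = 1/0.4289 = 2.331.

2.33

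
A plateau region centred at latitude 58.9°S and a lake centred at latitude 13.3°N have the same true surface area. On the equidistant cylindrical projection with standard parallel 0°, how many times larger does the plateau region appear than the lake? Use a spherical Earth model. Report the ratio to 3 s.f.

For the equirectangular projection with φ₀ = 0 (plate carrée), h = 1 along meridians and k = sec φ along parallels.
Areal scale at 58.9°: h·k = 1.000 × 1.936 = 1.936.
Areal scale at 13.3°: h·k = 1.000 × 1.028 = 1.028.
Ratio = 1.936/1.028 ≈ 1.88.

1.88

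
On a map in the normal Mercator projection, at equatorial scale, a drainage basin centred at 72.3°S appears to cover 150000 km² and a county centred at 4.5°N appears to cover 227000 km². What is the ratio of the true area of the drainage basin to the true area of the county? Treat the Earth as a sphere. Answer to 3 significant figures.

0.0615

Mercator's areal exaggeration is sec²φ; hence true area = (apparent area) · cos²φ.
True area of drainage basin: 150000 × cos²(72.3°) = 150000 × 0.09244 = 13870 km².
True area of county: 227000 × cos²(4.5°) = 227000 × 0.9938 = 225600 km².
Ratio = 13870 / 225600 ≈ 0.0615.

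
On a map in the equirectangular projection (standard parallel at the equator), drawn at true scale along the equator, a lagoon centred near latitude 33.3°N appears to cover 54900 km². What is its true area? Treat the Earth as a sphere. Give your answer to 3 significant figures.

45900 km²

For the equirectangular projection with φ₀ = 0 (plate carrée), h = 1 along meridians and k = sec φ along parallels.
Areal scale = h·k = 1 × sec φ; at 33.3°, h = 1.000, k = 1.196, so h·k = 1.196.
True area = apparent / (areal scale) = 54900 / 1.196 ≈ 45900 km².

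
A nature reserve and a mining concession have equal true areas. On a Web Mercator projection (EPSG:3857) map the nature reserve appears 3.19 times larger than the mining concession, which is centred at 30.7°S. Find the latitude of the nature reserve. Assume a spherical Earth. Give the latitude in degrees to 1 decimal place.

61.2°

For equal true areas on Mercator, apparent areas scale as sec²φ, so the ratio is cos²φ₂ / cos²φ₁.
cos²φ₂ / cos²φ₁ = 3.19  ⇒  cos φ₁ = cos 30.7° / √3.19 = 0.8599/1.786 = 0.4814.
φ₁ = arccos(0.4814) ≈ 61.2°.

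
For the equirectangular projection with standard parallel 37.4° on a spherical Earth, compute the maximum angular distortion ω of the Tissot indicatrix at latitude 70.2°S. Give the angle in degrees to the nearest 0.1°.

In the equirectangular projection with standard parallel φ₀ = 37.4° (x = Rλ cos φ₀, y = Rφ), meridians are true-scale (h = 1) and the parallel scale is k = cos φ₀ / cos φ.
At 70.2°: h = 1.000, k = 2.345; principal scales a = 2.345, b = 1.000.
sin(ω/2) = (a − b)/(a + b) = 1.345/3.345 = 0.4021, so ω = 2 arcsin(0.4021) ≈ 47.4°.

47.4°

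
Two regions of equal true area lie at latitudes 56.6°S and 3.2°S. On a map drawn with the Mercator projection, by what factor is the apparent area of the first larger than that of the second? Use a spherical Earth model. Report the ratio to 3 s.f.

3.29

Mercator is conformal with k = sec φ, so areal scale = k² = sec²φ.
At 56.6°: sec²(56.6°) = 1/0.5505² = 3.300.
At 3.2°: sec²(3.2°) = 1/0.9984² = 1.003.
Ratio = 3.300/1.003 = cos²(3.2°)/cos²(56.6°) ≈ 3.29.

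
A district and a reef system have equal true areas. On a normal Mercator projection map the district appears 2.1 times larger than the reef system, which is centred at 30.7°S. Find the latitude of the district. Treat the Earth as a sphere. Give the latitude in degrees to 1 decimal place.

Mercator areal scale is sec²φ, so apparent-area ratio = sec²φ₁ / sec²φ₂ = cos²φ₂ / cos²φ₁.
cos²φ₂ / cos²φ₁ = 2.1  ⇒  cos φ₁ = cos 30.7° / √2.1 = 0.8599/1.449 = 0.5934.
φ₁ = arccos(0.5934) ≈ 53.6°.

53.6°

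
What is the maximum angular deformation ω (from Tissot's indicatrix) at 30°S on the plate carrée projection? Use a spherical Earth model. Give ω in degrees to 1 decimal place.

8.2°

In the plate carrée (x = Rλ, y = Rφ), meridians are true-scale (h = 1) and parallels are stretched by k = sec φ.
At 30°: h = 1.000, k = 1.155; principal scales a = 1.155, b = 1.000.
sin(ω/2) = (a − b)/(a + b) = 0.1547/2.155 = 0.07180, so ω = 2 arcsin(0.07180) ≈ 8.2°.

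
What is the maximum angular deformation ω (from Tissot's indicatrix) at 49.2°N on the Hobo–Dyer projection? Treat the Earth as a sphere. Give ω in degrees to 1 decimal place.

22.1°

Hobo–Dyer is a cylindrical equal-area projection with standard parallels at ±37.5°. A cylindrical equal-area projection with standard parallel φ₀ has meridian scale h = cos φ / cos φ₀ and parallel scale k = cos φ₀ / cos φ (so areas are preserved, h·k = 1).
At 49.2°: h = 0.8236, k = 1.214; principal scales a = 1.214, b = 0.8236.
sin(ω/2) = (a − b)/(a + b) = 0.3905/2.038 = 0.1916, so ω = 2 arcsin(0.1916) ≈ 22.1°.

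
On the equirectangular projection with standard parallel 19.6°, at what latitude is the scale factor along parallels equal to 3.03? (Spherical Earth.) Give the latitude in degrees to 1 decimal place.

71.9°

In the equirectangular projection with standard parallel φ₀ = 19.6° (x = Rλ cos φ₀, y = Rφ), meridians are true-scale (h = 1) and the parallel scale is k = cos φ₀ / cos φ.
k = cos φ₀ / cos φ = 3.03  ⇒  cos φ = cos 19.6° / 3.03 = 0.3109.
φ = arccos(0.3109) ≈ 71.9°.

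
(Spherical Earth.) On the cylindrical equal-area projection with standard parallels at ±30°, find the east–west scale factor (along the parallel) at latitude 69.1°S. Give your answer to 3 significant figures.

A cylindrical equal-area projection with standard parallel φ₀ has meridian scale h = cos φ / cos φ₀ and parallel scale k = cos φ₀ / cos φ (so areas are preserved, h·k = 1).
k = cos 30° / cos 69.1° = 0.8660/0.3567 = 2.428.

2.43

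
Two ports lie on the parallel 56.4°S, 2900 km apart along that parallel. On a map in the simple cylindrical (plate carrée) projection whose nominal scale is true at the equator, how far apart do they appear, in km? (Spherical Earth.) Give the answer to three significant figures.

5240 km

Plate carrée maps x = Rλ, y = Rφ. The meridian scale is h = 1 and the parallel scale is k = 1/cos φ = sec φ.
Along the parallel, k = sec 56.4° = 1/0.5534 = 1.807.
Map distance = 2900 × 1.807 ≈ 5240 km.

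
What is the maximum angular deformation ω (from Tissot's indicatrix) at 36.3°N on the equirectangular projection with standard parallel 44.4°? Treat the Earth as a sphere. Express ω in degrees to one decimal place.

With standard parallel φ₀ = 44.4°, the equirectangular projection gives x = Rλ cos φ₀, y = Rφ, so h = 1 and k = cos 44.4° / cos φ.
At 36.3°: h = 1.000, k = 0.8865; principal scales a = 1.000, b = 0.8865.
sin(ω/2) = (a − b)/(a + b) = 0.1135/1.887 = 0.06015, so ω = 2 arcsin(0.06015) ≈ 6.9°.

6.9°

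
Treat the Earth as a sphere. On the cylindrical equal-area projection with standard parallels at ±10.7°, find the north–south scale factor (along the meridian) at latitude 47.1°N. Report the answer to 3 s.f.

0.693

A cylindrical equal-area projection with standard parallel φ₀ has meridian scale h = cos φ / cos φ₀ and parallel scale k = cos φ₀ / cos φ (so areas are preserved, h·k = 1).
h = cos 47.1° / cos 10.7° = 0.6807/0.9826 = 0.6928.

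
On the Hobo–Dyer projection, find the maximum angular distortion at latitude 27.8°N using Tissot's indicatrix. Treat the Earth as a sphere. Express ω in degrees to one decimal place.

The Hobo–Dyer projection is cylindrical equal-area with φ₀ = 37.5°. A cylindrical equal-area projection with standard parallel φ₀ has meridian scale h = cos φ / cos φ₀ and parallel scale k = cos φ₀ / cos φ (so areas are preserved, h·k = 1).
At 27.8°: h = 1.115, k = 0.8969; principal scales a = 1.115, b = 0.8969.
sin(ω/2) = (a − b)/(a + b) = 0.2181/2.012 = 0.1084, so ω = 2 arcsin(0.1084) ≈ 12.4°.

12.4°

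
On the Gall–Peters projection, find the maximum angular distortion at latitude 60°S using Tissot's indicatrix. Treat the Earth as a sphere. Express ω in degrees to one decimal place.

Gall–Peters is a cylindrical equal-area projection with standard parallels at ±45°. For cylindrical equal-area with standard parallel φ₀, h = cos φ / cos φ₀ and k = cos φ₀ / cos φ, so h·k = 1.
At 60°: h = 0.7071, k = 1.414; principal scales a = 1.414, b = 0.7071.
sin(ω/2) = (a − b)/(a + b) = 0.7071/2.121 = 0.3333, so ω = 2 arcsin(0.3333) ≈ 38.9°.

38.9°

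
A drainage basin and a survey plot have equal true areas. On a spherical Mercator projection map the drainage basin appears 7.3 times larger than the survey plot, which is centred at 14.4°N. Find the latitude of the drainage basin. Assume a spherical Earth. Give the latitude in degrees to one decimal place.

For equal true areas on Mercator, apparent areas scale as sec²φ, so the ratio is cos²φ₂ / cos²φ₁.
cos²φ₂ / cos²φ₁ = 7.3  ⇒  cos φ₁ = cos 14.4° / √7.3 = 0.9686/2.702 = 0.3585.
φ₁ = arccos(0.3585) ≈ 69.0°.

69.0°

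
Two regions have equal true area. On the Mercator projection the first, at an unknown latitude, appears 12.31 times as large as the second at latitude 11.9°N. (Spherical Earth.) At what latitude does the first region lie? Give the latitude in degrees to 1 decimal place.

73.8°

Mercator areal scale is sec²φ, so apparent-area ratio = sec²φ₁ / sec²φ₂ = cos²φ₂ / cos²φ₁.
cos²φ₂ / cos²φ₁ = 12.31  ⇒  cos φ₁ = cos 11.9° / √12.31 = 0.9785/3.509 = 0.2789.
φ₁ = arccos(0.2789) ≈ 73.8°.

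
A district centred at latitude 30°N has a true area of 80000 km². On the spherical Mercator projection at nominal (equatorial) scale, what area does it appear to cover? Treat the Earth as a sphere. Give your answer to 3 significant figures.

Mercator is conformal, so the point scale is isotropic: h = k = sec φ = 1/cos φ.
Areal scale = k² = sec²φ = 1/cos²(30°) = 1/0.8660² = 1.333.
Apparent area = 80000 × 1.333 ≈ 107000 km².

107000 km²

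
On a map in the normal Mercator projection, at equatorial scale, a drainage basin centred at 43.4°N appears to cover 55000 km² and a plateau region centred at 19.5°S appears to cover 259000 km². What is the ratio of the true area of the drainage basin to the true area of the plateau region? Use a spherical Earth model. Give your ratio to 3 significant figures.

0.126

Mercator's areal exaggeration is sec²φ; hence true area = (apparent area) · cos²φ.
True area of drainage basin: 55000 × cos²(43.4°) = 55000 × 0.5279 = 29040 km².
True area of plateau region: 259000 × cos²(19.5°) = 259000 × 0.8886 = 230100 km².
Ratio = 29040 / 230100 ≈ 0.126.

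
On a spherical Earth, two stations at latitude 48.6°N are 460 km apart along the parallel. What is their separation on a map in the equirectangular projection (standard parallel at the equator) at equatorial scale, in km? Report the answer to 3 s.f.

Plate carrée maps x = Rλ, y = Rφ. The meridian scale is h = 1 and the parallel scale is k = 1/cos φ = sec φ.
Along the parallel, k = sec 48.6° = 1/0.6613 = 1.512.
Map distance = 460 × 1.512 ≈ 696 km.

696 km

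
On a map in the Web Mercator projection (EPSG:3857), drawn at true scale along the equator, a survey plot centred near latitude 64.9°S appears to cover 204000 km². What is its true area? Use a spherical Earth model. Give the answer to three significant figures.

For Mercator, h = k = sec φ (a conformal cylindrical projection has a single point scale, 1/cos φ).
Areal scale = k² = sec²φ = 1/cos²(64.9°) = 1/0.4242² = 5.557.
True area = apparent / (areal scale) = 204000 / 5.557 ≈ 36700 km².

36700 km²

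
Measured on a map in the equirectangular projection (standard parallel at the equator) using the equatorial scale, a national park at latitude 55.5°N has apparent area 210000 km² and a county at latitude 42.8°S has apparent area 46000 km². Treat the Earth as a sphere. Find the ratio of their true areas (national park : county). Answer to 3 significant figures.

Plate carrée has h = 1 and k = sec φ, giving areal scale sec φ; true area = (apparent area) · cos φ.
True area of national park: 210000 × cos(55.5°) = 210000 × 0.5664 = 118900 km².
True area of county: 46000 × cos(42.8°) = 46000 × 0.7337 = 33750 km².
Ratio = 118900 / 33750 ≈ 3.52.

3.52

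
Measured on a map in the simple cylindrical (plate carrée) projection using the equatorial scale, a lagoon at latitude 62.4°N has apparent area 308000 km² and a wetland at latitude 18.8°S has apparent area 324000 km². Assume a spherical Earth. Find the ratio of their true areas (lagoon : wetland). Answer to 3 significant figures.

Plate carrée has h = 1 and k = sec φ, giving areal scale sec φ; true area = (apparent area) · cos φ.
True area of lagoon: 308000 × cos(62.4°) = 308000 × 0.4633 = 142700 km².
True area of wetland: 324000 × cos(18.8°) = 324000 × 0.9466 = 306700 km².
Ratio = 142700 / 306700 ≈ 0.465.

0.465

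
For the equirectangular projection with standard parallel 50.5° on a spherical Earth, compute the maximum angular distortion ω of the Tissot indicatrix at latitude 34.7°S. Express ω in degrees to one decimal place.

14.7°

The equidistant cylindrical projection with φ₀ = 50.5° has h = 1 (meridians true) and k = cos φ₀ / cos φ along parallels.
At 34.7°: h = 1.000, k = 0.7737; principal scales a = 1.000, b = 0.7737.
sin(ω/2) = (a − b)/(a + b) = 0.2263/1.774 = 0.1276, so ω = 2 arcsin(0.1276) ≈ 14.7°.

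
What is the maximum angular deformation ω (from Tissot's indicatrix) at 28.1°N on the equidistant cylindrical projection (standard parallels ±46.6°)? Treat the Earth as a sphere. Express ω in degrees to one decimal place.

With standard parallel φ₀ = 46.6°, the equirectangular projection gives x = Rλ cos φ₀, y = Rφ, so h = 1 and k = cos 46.6° / cos φ.
At 28.1°: h = 1.000, k = 0.7789; principal scales a = 1.000, b = 0.7789.
sin(ω/2) = (a − b)/(a + b) = 0.2211/1.779 = 0.1243, so ω = 2 arcsin(0.1243) ≈ 14.3°.

14.3°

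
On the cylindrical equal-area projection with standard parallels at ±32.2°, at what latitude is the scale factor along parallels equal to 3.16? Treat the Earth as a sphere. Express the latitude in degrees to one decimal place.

74.5°

A cylindrical equal-area projection with standard parallel φ₀ has meridian scale h = cos φ / cos φ₀ and parallel scale k = cos φ₀ / cos φ (so areas are preserved, h·k = 1).
k = cos φ₀ / cos φ = 3.16  ⇒  cos φ = cos 32.2° / 3.16 = 0.2678.
φ = arccos(0.2678) ≈ 74.5°.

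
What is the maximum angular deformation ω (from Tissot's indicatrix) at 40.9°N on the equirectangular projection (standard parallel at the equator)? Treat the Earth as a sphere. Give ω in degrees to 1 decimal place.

16.0°

For the equirectangular projection with φ₀ = 0 (plate carrée), h = 1 along meridians and k = sec φ along parallels.
At 40.9°: h = 1.000, k = 1.323; principal scales a = 1.323, b = 1.000.
sin(ω/2) = (a − b)/(a + b) = 0.3230/2.323 = 0.1390, so ω = 2 arcsin(0.1390) ≈ 16.0°.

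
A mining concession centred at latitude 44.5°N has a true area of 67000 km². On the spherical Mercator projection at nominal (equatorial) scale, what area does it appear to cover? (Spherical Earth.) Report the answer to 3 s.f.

132000 km²

The Mercator projection is conformal; its linear scale factor is the same in every direction and equals sec φ = 1/cos φ.
Areal scale = k² = sec²φ = 1/cos²(44.5°) = 1/0.7133² = 1.966.
Apparent area = 67000 × 1.966 ≈ 132000 km².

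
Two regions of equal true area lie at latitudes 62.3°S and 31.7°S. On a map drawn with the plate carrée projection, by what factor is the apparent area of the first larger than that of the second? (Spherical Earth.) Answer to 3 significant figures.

In the plate carrée (x = Rλ, y = Rφ), meridians are true-scale (h = 1) and parallels are stretched by k = sec φ.
Areal scale at 62.3°: h·k = 1.000 × 2.151 = 2.151.
Areal scale at 31.7°: h·k = 1.000 × 1.175 = 1.175.
Ratio = 2.151/1.175 ≈ 1.83.

1.83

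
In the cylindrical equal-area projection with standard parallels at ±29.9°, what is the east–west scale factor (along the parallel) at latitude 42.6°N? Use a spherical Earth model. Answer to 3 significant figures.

1.18

A cylindrical equal-area projection with standard parallel φ₀ has meridian scale h = cos φ / cos φ₀ and parallel scale k = cos φ₀ / cos φ (so areas are preserved, h·k = 1).
k = cos 29.9° / cos 42.6° = 0.8669/0.7361 = 1.178.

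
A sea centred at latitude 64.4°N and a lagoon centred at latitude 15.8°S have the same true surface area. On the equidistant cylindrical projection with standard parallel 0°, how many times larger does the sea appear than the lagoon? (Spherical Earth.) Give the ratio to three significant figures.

For the equirectangular projection with φ₀ = 0 (plate carrée), h = 1 along meridians and k = sec φ along parallels.
Areal scale at 64.4°: h·k = 1.000 × 2.314 = 2.314.
Areal scale at 15.8°: h·k = 1.000 × 1.039 = 1.039.
Ratio = 2.314/1.039 ≈ 2.23.

2.23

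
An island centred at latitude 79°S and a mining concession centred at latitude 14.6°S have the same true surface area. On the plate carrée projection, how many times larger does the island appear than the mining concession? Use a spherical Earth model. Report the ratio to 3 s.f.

For the equirectangular projection with φ₀ = 0 (plate carrée), h = 1 along meridians and k = sec φ along parallels.
Areal scale at 79°: h·k = 1.000 × 5.241 = 5.241.
Areal scale at 14.6°: h·k = 1.000 × 1.033 = 1.033.
Ratio = 5.241/1.033 ≈ 5.07.

5.07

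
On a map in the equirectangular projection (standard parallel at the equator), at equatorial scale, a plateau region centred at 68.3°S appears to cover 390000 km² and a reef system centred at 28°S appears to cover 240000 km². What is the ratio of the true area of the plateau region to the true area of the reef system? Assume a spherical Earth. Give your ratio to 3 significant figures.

0.680

Plate carrée has h = 1 and k = sec φ, giving areal scale sec φ; true area = (apparent area) · cos φ.
True area of plateau region: 390000 × cos(68.3°) = 390000 × 0.3697 = 144200 km².
True area of reef system: 240000 × cos(28°) = 240000 × 0.8829 = 211900 km².
Ratio = 144200 / 211900 ≈ 0.680.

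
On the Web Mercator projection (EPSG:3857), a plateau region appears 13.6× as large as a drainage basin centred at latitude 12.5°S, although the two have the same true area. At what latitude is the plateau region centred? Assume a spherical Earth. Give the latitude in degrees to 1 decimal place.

On Mercator, (apparent₁)/(apparent₂) = sec²φ₁ / sec²φ₂ when true areas are equal.
cos²φ₂ / cos²φ₁ = 13.6  ⇒  cos φ₁ = cos 12.5° / √13.6 = 0.9763/3.688 = 0.2647.
φ₁ = arccos(0.2647) ≈ 74.6°.

74.6°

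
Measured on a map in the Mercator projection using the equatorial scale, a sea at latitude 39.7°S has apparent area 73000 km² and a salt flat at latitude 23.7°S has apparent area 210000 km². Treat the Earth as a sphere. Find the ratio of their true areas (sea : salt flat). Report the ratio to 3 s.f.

0.245

On Mercator the areal scale is sec²φ, so true area = apparent × cos²φ.
True area of sea: 73000 × cos²(39.7°) = 73000 × 0.5920 = 43210 km².
True area of salt flat: 210000 × cos²(23.7°) = 210000 × 0.8384 = 176100 km².
Ratio = 43210 / 176100 ≈ 0.245.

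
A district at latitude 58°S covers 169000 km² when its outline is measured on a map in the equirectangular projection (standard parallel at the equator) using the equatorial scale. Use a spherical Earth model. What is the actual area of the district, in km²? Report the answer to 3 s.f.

89600 km²

For the equirectangular projection with φ₀ = 0 (plate carrée), h = 1 along meridians and k = sec φ along parallels.
Areal scale = h·k = 1 × sec φ; at 58°, h = 1.000, k = 1.887, so h·k = 1.887.
True area = apparent / (areal scale) = 169000 / 1.887 ≈ 89600 km².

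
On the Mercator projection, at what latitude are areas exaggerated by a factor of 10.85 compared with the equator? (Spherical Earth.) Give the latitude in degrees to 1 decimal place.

72.3°

Mercator areal scale is sec²φ.
sec²φ = 10.85  ⇒  cos²φ = 0.09217  ⇒  cos φ = 0.3036.
φ = arccos(0.3036) ≈ 72.3°.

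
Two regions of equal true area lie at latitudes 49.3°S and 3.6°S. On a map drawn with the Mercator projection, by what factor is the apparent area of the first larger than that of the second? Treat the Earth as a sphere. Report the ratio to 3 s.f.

2.34

Mercator areal scale is sec²φ.
At 49.3°: sec²(49.3°) = 1/0.6521² = 2.352.
At 3.6°: sec²(3.6°) = 1/0.9980² = 1.004.
Ratio = 2.352/1.004 = cos²(3.6°)/cos²(49.3°) ≈ 2.34.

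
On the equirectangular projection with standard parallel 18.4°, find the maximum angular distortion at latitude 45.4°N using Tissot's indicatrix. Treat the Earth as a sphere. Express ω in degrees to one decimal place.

17.2°

With standard parallel φ₀ = 18.4°, the equirectangular projection gives x = Rλ cos φ₀, y = Rφ, so h = 1 and k = cos 18.4° / cos φ.
At 45.4°: h = 1.000, k = 1.351; principal scales a = 1.351, b = 1.000.
sin(ω/2) = (a − b)/(a + b) = 0.3514/2.351 = 0.1494, so ω = 2 arcsin(0.1494) ≈ 17.2°.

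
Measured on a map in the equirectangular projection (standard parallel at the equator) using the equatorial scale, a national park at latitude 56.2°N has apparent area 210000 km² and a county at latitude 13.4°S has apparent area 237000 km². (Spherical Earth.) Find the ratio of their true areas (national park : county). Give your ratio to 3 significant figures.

0.507

On the plate carrée, areal scale = h·k = 1 × sec φ, so true area = apparent × cos φ.
True area of national park: 210000 × cos(56.2°) = 210000 × 0.5563 = 116800 km².
True area of county: 237000 × cos(13.4°) = 237000 × 0.9728 = 230500 km².
Ratio = 116800 / 230500 ≈ 0.507.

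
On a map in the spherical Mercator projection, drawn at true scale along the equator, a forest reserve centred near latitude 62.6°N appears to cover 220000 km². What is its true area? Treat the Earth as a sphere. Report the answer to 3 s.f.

46600 km²

The Mercator projection is conformal; its linear scale factor is the same in every direction and equals sec φ = 1/cos φ.
Areal scale = k² = sec²φ = 1/cos²(62.6°) = 1/0.4602² = 4.722.
True area = apparent / (areal scale) = 220000 / 4.722 ≈ 46600 km².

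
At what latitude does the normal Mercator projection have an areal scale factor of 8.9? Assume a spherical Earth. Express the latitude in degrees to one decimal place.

70.4°

Mercator areal scale is sec²φ.
sec²φ = 8.9  ⇒  cos²φ = 0.1124  ⇒  cos φ = 0.3352.
φ = arccos(0.3352) ≈ 70.4°.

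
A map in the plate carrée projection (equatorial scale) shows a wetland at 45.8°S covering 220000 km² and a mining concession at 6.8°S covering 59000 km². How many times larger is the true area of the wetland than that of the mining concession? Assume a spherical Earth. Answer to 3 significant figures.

Plate carrée has h = 1 and k = sec φ, giving areal scale sec φ; true area = (apparent area) · cos φ.
True area of wetland: 220000 × cos(45.8°) = 220000 × 0.6972 = 153400 km².
True area of mining concession: 59000 × cos(6.8°) = 59000 × 0.9930 = 58580 km².
Ratio = 153400 / 58580 ≈ 2.62.

2.62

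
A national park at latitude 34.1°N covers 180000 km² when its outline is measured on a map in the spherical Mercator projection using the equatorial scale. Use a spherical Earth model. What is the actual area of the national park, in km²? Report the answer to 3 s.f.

123000 km²

For Mercator, h = k = sec φ (a conformal cylindrical projection has a single point scale, 1/cos φ).
Areal scale = k² = sec²φ = 1/cos²(34.1°) = 1/0.8281² = 1.458.
True area = apparent / (areal scale) = 180000 / 1.458 ≈ 123000 km².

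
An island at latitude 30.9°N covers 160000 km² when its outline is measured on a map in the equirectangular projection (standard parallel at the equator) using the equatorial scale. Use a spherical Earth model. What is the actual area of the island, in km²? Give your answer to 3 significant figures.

137000 km²

In the plate carrée (x = Rλ, y = Rφ), meridians are true-scale (h = 1) and parallels are stretched by k = sec φ.
Areal scale = h·k = 1 × sec φ; at 30.9°, h = 1.000, k = 1.165, so h·k = 1.165.
True area = apparent / (areal scale) = 160000 / 1.165 ≈ 137000 km².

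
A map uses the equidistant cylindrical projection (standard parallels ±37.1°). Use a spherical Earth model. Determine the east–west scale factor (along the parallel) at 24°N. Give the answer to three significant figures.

With standard parallel φ₀ = 37.1°, the equirectangular projection gives x = Rλ cos φ₀, y = Rφ, so h = 1 and k = cos 37.1° / cos φ.
k = cos 37.1° / cos 24° = 0.7976/0.9135 = 0.8731.

0.873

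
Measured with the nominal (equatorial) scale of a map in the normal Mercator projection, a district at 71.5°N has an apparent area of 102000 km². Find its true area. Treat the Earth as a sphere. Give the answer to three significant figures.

The Mercator projection is conformal; its linear scale factor is the same in every direction and equals sec φ = 1/cos φ.
Areal scale = k² = sec²φ = 1/cos²(71.5°) = 1/0.3173² = 9.932.
True area = apparent / (areal scale) = 102000 / 9.932 ≈ 10300 km².

10300 km²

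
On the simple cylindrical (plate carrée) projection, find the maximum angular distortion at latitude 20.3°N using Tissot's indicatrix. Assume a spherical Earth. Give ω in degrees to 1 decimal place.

Plate carrée maps x = Rλ, y = Rφ. The meridian scale is h = 1 and the parallel scale is k = 1/cos φ = sec φ.
At 20.3°: h = 1.000, k = 1.066; principal scales a = 1.066, b = 1.000.
sin(ω/2) = (a − b)/(a + b) = 0.06622/2.066 = 0.03205, so ω = 2 arcsin(0.03205) ≈ 3.7°.

3.7°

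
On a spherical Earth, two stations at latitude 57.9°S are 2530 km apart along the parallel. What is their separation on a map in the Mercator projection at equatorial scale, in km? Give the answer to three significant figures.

The Mercator projection is conformal; its linear scale factor is the same in every direction and equals sec φ = 1/cos φ.
Along the parallel, k = sec 57.9° = 1/0.5314 = 1.882.
Map distance = 2530 × 1.882 ≈ 4760 km.

4760 km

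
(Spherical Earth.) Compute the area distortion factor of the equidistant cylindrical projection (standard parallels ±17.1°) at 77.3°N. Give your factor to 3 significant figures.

With standard parallel φ₀ = 17.1°, the equirectangular projection gives x = Rλ cos φ₀, y = Rφ, so h = 1 and k = cos 17.1° / cos φ.
Areal scale = h·k = 1 × cos φ₀ / cos φ; at 77.3°, h = 1.000, k = 4.348, so h·k = 4.348.

4.35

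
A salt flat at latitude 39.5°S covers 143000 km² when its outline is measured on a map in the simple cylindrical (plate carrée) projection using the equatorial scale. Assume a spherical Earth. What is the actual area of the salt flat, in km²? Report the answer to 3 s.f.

In the plate carrée (x = Rλ, y = Rφ), meridians are true-scale (h = 1) and parallels are stretched by k = sec φ.
Areal scale = h·k = 1 × sec φ; at 39.5°, h = 1.000, k = 1.296, so h·k = 1.296.
True area = apparent / (areal scale) = 143000 / 1.296 ≈ 110000 km².

110000 km²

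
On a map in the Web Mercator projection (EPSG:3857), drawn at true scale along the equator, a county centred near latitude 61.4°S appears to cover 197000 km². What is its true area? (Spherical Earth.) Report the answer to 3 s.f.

The Mercator projection is conformal; its linear scale factor is the same in every direction and equals sec φ = 1/cos φ.
Areal scale = k² = sec²φ = 1/cos²(61.4°) = 1/0.4787² = 4.364.
True area = apparent / (areal scale) = 197000 / 4.364 ≈ 45100 km².

45100 km²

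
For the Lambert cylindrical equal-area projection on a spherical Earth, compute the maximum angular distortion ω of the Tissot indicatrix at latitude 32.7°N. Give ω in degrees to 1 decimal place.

19.7°

The Lambert cylindrical equal-area projection is the cylindrical equal-area projection with its standard parallel at the equator (φ₀ = 0). A cylindrical equal-area projection with standard parallel φ₀ has meridian scale h = cos φ / cos φ₀ and parallel scale k = cos φ₀ / cos φ (so areas are preserved, h·k = 1).
At 32.7°: h = 0.8415, k = 1.188; principal scales a = 1.188, b = 0.8415.
sin(ω/2) = (a − b)/(a + b) = 0.3468/2.030 = 0.1709, so ω = 2 arcsin(0.1709) ≈ 19.7°.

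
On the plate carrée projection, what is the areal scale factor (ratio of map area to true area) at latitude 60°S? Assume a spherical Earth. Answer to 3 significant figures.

Plate carrée maps x = Rλ, y = Rφ. The meridian scale is h = 1 and the parallel scale is k = 1/cos φ = sec φ.
Areal scale = h·k = 1 × sec φ; at 60°, h = 1.000, k = 2.000, so h·k = 2.000.

2.00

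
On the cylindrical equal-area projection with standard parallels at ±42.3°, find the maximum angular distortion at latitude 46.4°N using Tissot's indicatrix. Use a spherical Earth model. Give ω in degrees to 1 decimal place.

For cylindrical equal-area with standard parallel φ₀, h = cos φ / cos φ₀ and k = cos φ₀ / cos φ, so h·k = 1.
At 46.4°: h = 0.9324, k = 1.073; principal scales a = 1.073, b = 0.9324.
sin(ω/2) = (a − b)/(a + b) = 0.1401/2.005 = 0.06990, so ω = 2 arcsin(0.06990) ≈ 8.0°.

8.0°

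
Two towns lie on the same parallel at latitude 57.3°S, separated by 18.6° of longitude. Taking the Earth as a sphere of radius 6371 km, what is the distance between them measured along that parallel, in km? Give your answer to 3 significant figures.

Arc length along a parallel = R cos φ · Δλ (with Δλ in radians).
= 6371 × cos 57.3° × (18.6° × π/180) = 6371 × 0.5402 × 0.3246 ≈ 1120 km.

1120 km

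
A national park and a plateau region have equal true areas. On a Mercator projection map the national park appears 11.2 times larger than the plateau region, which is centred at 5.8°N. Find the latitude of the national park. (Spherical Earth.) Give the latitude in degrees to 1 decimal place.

72.7°

Mercator areal scale is sec²φ, so apparent-area ratio = sec²φ₁ / sec²φ₂ = cos²φ₂ / cos²φ₁.
cos²φ₂ / cos²φ₁ = 11.2  ⇒  cos φ₁ = cos 5.8° / √11.2 = 0.9949/3.347 = 0.2973.
φ₁ = arccos(0.2973) ≈ 72.7°.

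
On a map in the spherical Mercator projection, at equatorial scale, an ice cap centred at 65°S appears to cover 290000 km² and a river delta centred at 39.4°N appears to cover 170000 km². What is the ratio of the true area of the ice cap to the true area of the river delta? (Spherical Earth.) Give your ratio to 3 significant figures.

Mercator's areal exaggeration is sec²φ; hence true area = (apparent area) · cos²φ.
True area of ice cap: 290000 × cos²(65°) = 290000 × 0.1786 = 51800 km².
True area of river delta: 170000 × cos²(39.4°) = 170000 × 0.5971 = 101500 km².
Ratio = 51800 / 101500 ≈ 0.510.

0.510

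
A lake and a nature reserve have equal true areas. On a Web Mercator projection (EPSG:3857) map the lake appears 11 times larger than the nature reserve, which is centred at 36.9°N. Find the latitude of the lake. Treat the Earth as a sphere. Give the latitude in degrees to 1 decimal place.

76.0°

On Mercator, (apparent₁)/(apparent₂) = sec²φ₁ / sec²φ₂ when true areas are equal.
cos²φ₂ / cos²φ₁ = 11  ⇒  cos φ₁ = cos 36.9° / √11 = 0.7997/3.317 = 0.2411.
φ₁ = arccos(0.2411) ≈ 76.0°.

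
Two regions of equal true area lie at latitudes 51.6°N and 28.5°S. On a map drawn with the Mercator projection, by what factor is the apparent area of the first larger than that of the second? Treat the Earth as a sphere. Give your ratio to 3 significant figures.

Mercator is conformal with k = sec φ, so areal scale = k² = sec²φ.
At 51.6°: sec²(51.6°) = 1/0.6211² = 2.592.
At 28.5°: sec²(28.5°) = 1/0.8788² = 1.295.
Ratio = 2.592/1.295 = cos²(28.5°)/cos²(51.6°) ≈ 2.00.

2.00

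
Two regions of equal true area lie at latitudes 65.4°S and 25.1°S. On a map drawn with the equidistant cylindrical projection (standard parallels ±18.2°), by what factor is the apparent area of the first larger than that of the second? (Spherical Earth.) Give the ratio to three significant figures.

With standard parallel φ₀ = 18.2°, the equirectangular projection gives x = Rλ cos φ₀, y = Rφ, so h = 1 and k = cos 18.2° / cos φ.
Areal scale at 65.4°: h·k = 1.000 × 2.282 = 2.282.
Areal scale at 25.1°: h·k = 1.000 × 1.049 = 1.049.
Ratio = 2.282/1.049 ≈ 2.18.

2.18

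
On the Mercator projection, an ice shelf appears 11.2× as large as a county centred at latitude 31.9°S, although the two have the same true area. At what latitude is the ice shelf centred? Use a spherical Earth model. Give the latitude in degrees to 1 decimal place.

For equal true areas on Mercator, apparent areas scale as sec²φ, so the ratio is cos²φ₂ / cos²φ₁.
cos²φ₂ / cos²φ₁ = 11.2  ⇒  cos φ₁ = cos 31.9° / √11.2 = 0.8490/3.347 = 0.2537.
φ₁ = arccos(0.2537) ≈ 75.3°.

75.3°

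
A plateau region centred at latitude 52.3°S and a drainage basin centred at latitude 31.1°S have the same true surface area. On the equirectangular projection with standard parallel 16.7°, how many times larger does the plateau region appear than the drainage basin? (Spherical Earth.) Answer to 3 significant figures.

1.40

In the equirectangular projection with standard parallel φ₀ = 16.7° (x = Rλ cos φ₀, y = Rφ), meridians are true-scale (h = 1) and the parallel scale is k = cos φ₀ / cos φ.
Areal scale at 52.3°: h·k = 1.000 × 1.566 = 1.566.
Areal scale at 31.1°: h·k = 1.000 × 1.119 = 1.119.
Ratio = 1.566/1.119 ≈ 1.40.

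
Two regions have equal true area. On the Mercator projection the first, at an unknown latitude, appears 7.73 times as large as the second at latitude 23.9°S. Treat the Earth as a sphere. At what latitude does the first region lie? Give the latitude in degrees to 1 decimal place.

70.8°

Mercator areal scale is sec²φ, so apparent-area ratio = sec²φ₁ / sec²φ₂ = cos²φ₂ / cos²φ₁.
cos²φ₂ / cos²φ₁ = 7.73  ⇒  cos φ₁ = cos 23.9° / √7.73 = 0.9143/2.780 = 0.3288.
φ₁ = arccos(0.3288) ≈ 70.8°.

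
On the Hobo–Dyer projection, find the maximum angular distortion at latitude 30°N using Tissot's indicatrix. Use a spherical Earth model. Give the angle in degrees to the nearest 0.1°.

10.0°

Hobo–Dyer is a cylindrical equal-area projection with standard parallels at ±37.5°. For cylindrical equal-area with standard parallel φ₀, h = cos φ / cos φ₀ and k = cos φ₀ / cos φ, so h·k = 1.
At 30°: h = 1.092, k = 0.9161; principal scales a = 1.092, b = 0.9161.
sin(ω/2) = (a − b)/(a + b) = 0.1755/2.008 = 0.08742, so ω = 2 arcsin(0.08742) ≈ 10.0°.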